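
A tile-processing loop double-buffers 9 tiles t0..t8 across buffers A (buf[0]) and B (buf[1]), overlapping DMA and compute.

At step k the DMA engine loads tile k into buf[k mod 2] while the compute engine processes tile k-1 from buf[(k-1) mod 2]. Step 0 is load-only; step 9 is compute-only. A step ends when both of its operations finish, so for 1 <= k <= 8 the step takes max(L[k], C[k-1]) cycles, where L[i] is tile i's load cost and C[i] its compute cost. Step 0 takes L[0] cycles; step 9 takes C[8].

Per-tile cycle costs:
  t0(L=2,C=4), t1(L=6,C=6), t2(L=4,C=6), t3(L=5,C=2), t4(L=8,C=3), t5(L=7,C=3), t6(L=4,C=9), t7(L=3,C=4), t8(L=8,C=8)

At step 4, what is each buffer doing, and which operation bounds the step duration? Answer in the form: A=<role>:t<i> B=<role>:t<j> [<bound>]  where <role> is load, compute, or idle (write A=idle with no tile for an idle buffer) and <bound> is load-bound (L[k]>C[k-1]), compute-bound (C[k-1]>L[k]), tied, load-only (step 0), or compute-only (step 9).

step 0: L[0]=2 → dur=2, Σ=2 | A=load:t0 B=idle [load-only]
step 1: L[1]=6 C[0]=4 → dur=6, Σ=8 | A=compute:t0 B=load:t1 [load-bound]
step 2: L[2]=4 C[1]=6 → dur=6, Σ=14 | A=load:t2 B=compute:t1 [compute-bound]
step 3: L[3]=5 C[2]=6 → dur=6, Σ=20 | A=compute:t2 B=load:t3 [compute-bound]
step 4: L[4]=8 C[3]=2 → dur=8, Σ=28 | A=load:t4 B=compute:t3 [load-bound]
step 5: L[5]=7 C[4]=3 → dur=7, Σ=35 | A=compute:t4 B=load:t5 [load-bound]
step 6: L[6]=4 C[5]=3 → dur=4, Σ=39 | A=load:t6 B=compute:t5 [load-bound]
step 7: L[7]=3 C[6]=9 → dur=9, Σ=48 | A=compute:t6 B=load:t7 [compute-bound]
step 8: L[8]=8 C[7]=4 → dur=8, Σ=56 | A=load:t8 B=compute:t7 [load-bound]
step 9: C[8]=8 → dur=8, Σ=64 | A=compute:t8 B=idle [compute-only]

step 4: A=load:t4 B=compute:t3 [load-bound]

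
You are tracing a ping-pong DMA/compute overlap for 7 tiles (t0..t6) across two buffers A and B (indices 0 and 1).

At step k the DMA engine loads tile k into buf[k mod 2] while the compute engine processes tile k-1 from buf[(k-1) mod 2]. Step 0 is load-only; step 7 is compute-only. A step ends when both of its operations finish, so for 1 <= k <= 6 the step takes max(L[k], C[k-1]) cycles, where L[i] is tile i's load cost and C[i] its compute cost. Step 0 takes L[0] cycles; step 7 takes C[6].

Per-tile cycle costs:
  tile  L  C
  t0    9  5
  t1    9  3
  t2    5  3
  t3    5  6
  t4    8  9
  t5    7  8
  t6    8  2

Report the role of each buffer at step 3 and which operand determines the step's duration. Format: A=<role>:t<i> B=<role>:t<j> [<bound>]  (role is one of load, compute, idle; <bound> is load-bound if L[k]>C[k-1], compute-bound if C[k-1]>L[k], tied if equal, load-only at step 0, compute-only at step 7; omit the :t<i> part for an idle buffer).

step 0: L[0]=9 → dur=9, Σ=9 | A=load:t0 B=idle [load-only]
step 1: L[1]=9 C[0]=5 → dur=9, Σ=18 | A=compute:t0 B=load:t1 [load-bound]
step 2: L[2]=5 C[1]=3 → dur=5, Σ=23 | A=load:t2 B=compute:t1 [load-bound]
step 3: L[3]=5 C[2]=3 → dur=5, Σ=28 | A=compute:t2 B=load:t3 [load-bound]
step 4: L[4]=8 C[3]=6 → dur=8, Σ=36 | A=load:t4 B=compute:t3 [load-bound]
step 5: L[5]=7 C[4]=9 → dur=9, Σ=45 | A=compute:t4 B=load:t5 [compute-bound]
step 6: L[6]=8 C[5]=8 → dur=8, Σ=53 | A=load:t6 B=compute:t5 [tied]
step 7: C[6]=2 → dur=2, Σ=55 | A=compute:t6 B=idle [compute-only]

step 3: A=compute:t2 B=load:t3 [load-bound]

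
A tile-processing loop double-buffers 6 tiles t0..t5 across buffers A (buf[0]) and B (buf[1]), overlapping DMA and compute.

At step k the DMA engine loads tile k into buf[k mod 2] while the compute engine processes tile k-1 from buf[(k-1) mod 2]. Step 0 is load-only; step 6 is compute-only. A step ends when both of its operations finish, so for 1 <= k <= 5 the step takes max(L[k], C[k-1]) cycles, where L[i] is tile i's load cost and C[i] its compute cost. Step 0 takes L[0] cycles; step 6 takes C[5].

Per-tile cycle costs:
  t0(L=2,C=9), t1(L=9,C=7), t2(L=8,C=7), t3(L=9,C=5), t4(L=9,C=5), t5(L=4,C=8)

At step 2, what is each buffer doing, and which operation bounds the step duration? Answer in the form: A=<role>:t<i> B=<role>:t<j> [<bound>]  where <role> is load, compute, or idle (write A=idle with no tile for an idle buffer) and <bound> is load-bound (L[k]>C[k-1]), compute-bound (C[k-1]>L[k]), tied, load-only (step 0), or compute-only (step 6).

[0] DMA t0→A (2c) ∥ CU idle ⇒ 2c, clock 2
[1] DMA t1→B (9c) ∥ CU A:t0 (9c) ⇒ 9c, clock 11
[2] DMA t2→A (8c) ∥ CU B:t1 (7c) ⇒ 8c, clock 19
[3] DMA t3→B (9c) ∥ CU A:t2 (7c) ⇒ 9c, clock 28
[4] DMA t4→A (9c) ∥ CU B:t3 (5c) ⇒ 9c, clock 37
[5] DMA t5→B (4c) ∥ CU A:t4 (5c) ⇒ 5c, clock 42
[6] DMA idle ∥ CU B:t5 (8c) ⇒ 8c, clock 50

step 2: A=load:t2 B=compute:t1 [load-bound]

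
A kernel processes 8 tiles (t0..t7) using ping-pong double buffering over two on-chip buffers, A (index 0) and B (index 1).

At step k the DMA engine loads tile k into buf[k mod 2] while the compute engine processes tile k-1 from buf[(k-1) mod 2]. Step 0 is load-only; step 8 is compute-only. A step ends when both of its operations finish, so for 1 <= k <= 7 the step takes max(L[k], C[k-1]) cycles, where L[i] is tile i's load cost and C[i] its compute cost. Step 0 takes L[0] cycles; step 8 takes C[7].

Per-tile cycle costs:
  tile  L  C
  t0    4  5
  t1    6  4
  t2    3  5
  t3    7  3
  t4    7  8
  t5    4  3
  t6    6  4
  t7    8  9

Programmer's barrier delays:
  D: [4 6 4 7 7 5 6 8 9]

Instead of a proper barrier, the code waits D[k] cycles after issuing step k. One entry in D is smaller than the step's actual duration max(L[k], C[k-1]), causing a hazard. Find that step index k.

hazard at step 5

k=0 barrier L[0]=4→4c, D[0]=4 ok
k=1 barrier max(L[1]=6,C[0]=5)→6c, D[1]=6 ok
k=2 barrier max(L[2]=3,C[1]=4)→4c, D[2]=4 ok
k=3 barrier max(L[3]=7,C[2]=5)→7c, D[3]=7 ok
k=4 barrier max(L[4]=7,C[3]=3)→7c, D[4]=7 ok
k=5 barrier max(L[5]=4,C[4]=8)→8c, D[5]=5 SHORT
k=6 barrier max(L[6]=6,C[5]=3)→6c, D[6]=6 ok
k=7 barrier max(L[7]=8,C[6]=4)→8c, D[7]=8 ok
k=8 barrier C[7]=9→9c, D[8]=9 ok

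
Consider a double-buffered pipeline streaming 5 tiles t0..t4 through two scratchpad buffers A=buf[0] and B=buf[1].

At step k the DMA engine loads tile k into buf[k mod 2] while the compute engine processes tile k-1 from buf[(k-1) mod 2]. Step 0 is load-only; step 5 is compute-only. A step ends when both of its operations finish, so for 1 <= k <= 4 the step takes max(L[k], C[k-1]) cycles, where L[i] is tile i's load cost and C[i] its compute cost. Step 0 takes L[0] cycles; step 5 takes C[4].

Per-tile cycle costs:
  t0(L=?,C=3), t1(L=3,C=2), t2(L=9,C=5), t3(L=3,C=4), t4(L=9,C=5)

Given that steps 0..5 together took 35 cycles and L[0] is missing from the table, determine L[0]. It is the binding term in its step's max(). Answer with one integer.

step 0 | dur = L[0]=? = L[0]  (unknown; binding)
step 1 | dur = max(L[1]=3, C[0]=3) = 3
step 2 | dur = max(L[2]=9, C[1]=2) = 9
step 3 | dur = max(L[3]=3, C[2]=5) = 5
step 4 | dur = max(L[4]=9, C[3]=4) = 9
step 5 | dur = C[4]=5 = 5
sum of known step durations = 31
dur[0] = total - known = 35 - 31 = 4
L[0] is the binding max in step 0, so L[0] = dur[0] = 4

L[0] = 4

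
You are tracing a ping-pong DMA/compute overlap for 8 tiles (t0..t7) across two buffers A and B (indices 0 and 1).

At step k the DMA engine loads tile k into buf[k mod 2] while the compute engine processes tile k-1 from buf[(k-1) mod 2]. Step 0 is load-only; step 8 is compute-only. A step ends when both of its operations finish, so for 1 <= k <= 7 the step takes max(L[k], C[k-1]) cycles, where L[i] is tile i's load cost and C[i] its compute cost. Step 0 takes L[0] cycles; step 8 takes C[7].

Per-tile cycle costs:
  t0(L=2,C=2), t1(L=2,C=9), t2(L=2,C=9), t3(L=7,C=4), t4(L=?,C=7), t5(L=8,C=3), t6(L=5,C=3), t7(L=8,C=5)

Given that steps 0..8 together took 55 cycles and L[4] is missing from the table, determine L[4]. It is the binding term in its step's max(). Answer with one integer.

L[4] = 7

step 0 → dur = L[0]=2 = 2
step 1 → dur = max(L[1]=2, C[0]=2) = 2
step 2 → dur = max(L[2]=2, C[1]=9) = 9
step 3 → dur = max(L[3]=7, C[2]=9) = 9
step 4 → dur = max(L[4]=?, C[3]=4) = L[4]  (unknown; binding)
step 5 → dur = max(L[5]=8, C[4]=7) = 8
step 6 → dur = max(L[6]=5, C[5]=3) = 5
step 7 → dur = max(L[7]=8, C[6]=3) = 8
step 8 → dur = C[7]=5 = 5
sum of known step durations = 48
dur[4] = total - known = 55 - 48 = 7
L[4] is the binding max in step 4, so L[4] = dur[4] = 7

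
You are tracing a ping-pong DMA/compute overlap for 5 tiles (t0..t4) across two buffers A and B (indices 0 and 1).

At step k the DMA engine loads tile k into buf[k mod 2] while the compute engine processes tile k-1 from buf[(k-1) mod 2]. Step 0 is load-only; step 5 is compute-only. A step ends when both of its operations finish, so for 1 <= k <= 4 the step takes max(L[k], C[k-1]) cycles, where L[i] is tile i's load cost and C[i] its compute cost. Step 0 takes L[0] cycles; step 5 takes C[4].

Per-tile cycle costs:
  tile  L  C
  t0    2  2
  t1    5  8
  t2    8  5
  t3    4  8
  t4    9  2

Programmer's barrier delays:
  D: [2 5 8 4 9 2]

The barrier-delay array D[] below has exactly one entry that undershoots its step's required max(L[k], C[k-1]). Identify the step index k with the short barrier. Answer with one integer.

[0] required=L[0]=2=2 vs D=2 ok
[1] required=max(L[1]=5,C[0]=2)=5 vs D=5 ok
[2] required=max(L[2]=8,C[1]=8)=8 vs D=8 ok
[3] required=max(L[3]=4,C[2]=5)=5 vs D=4 SHORT
[4] required=max(L[4]=9,C[3]=8)=9 vs D=9 ok
[5] required=C[4]=2=2 vs D=2 ok

hazard at step 3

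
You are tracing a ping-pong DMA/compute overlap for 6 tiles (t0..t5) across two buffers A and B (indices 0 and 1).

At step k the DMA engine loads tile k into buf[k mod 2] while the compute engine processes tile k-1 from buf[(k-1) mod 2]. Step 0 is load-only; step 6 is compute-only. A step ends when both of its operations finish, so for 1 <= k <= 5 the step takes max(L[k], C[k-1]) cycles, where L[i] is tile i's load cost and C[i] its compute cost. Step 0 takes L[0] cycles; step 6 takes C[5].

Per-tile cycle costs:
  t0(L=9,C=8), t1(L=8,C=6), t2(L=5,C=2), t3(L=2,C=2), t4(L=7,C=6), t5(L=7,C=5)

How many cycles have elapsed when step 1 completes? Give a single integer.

step 0: L[0]=9 → dur=9, Σ=9 | A=load:t0 B=idle [load-only]
step 1: L[1]=8 C[0]=8 → dur=8, Σ=17 | A=compute:t0 B=load:t1 [tied]
step 2: L[2]=5 C[1]=6 → dur=6, Σ=23 | A=load:t2 B=compute:t1 [compute-bound]
step 3: L[3]=2 C[2]=2 → dur=2, Σ=25 | A=compute:t2 B=load:t3 [tied]
step 4: L[4]=7 C[3]=2 → dur=7, Σ=32 | A=load:t4 B=compute:t3 [load-bound]
step 5: L[5]=7 C[4]=6 → dur=7, Σ=39 | A=compute:t4 B=load:t5 [load-bound]
step 6: C[5]=5 → dur=5, Σ=44 | A=idle B=compute:t5 [compute-only]

end_cycle[1] = 17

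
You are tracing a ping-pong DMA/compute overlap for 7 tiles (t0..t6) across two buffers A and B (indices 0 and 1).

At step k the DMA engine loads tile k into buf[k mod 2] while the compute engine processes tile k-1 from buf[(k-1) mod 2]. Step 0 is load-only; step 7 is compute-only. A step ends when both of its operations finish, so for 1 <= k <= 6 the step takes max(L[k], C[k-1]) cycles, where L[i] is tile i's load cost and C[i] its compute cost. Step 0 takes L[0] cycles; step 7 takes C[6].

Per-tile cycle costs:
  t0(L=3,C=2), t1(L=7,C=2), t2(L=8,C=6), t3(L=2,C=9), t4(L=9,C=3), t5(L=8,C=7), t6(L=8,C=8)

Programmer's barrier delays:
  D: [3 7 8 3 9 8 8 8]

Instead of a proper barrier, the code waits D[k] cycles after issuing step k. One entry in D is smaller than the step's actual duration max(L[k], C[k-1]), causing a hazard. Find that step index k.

k=0 barrier L[0]=3→3c, D[0]=3 ok
k=1 barrier max(L[1]=7,C[0]=2)→7c, D[1]=7 ok
k=2 barrier max(L[2]=8,C[1]=2)→8c, D[2]=8 ok
k=3 barrier max(L[3]=2,C[2]=6)→6c, D[3]=3 SHORT
k=4 barrier max(L[4]=9,C[3]=9)→9c, D[4]=9 ok
k=5 barrier max(L[5]=8,C[4]=3)→8c, D[5]=8 ok
k=6 barrier max(L[6]=8,C[5]=7)→8c, D[6]=8 ok
k=7 barrier C[6]=8→8c, D[7]=8 ok

hazard at step 3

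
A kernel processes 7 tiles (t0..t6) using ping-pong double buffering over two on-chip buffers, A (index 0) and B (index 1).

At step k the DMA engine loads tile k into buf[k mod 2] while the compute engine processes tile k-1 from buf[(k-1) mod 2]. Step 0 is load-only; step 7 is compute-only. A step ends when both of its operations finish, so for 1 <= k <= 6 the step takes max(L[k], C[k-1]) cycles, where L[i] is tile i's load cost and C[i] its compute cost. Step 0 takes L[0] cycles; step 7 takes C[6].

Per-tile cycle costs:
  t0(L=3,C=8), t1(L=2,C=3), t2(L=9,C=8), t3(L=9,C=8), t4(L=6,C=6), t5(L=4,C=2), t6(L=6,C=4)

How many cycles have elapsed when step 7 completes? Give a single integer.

k=0 load=t0/3c comp=- wait=3 total=3
k=1 load=t1/2c comp=t0/8c wait=8 total=11
k=2 load=t2/9c comp=t1/3c wait=9 total=20
k=3 load=t3/9c comp=t2/8c wait=9 total=29
k=4 load=t4/6c comp=t3/8c wait=8 total=37
k=5 load=t5/4c comp=t4/6c wait=6 total=43
k=6 load=t6/6c comp=t5/2c wait=6 total=49
k=7 load=- comp=t6/4c wait=4 total=53

end_cycle[7] = 53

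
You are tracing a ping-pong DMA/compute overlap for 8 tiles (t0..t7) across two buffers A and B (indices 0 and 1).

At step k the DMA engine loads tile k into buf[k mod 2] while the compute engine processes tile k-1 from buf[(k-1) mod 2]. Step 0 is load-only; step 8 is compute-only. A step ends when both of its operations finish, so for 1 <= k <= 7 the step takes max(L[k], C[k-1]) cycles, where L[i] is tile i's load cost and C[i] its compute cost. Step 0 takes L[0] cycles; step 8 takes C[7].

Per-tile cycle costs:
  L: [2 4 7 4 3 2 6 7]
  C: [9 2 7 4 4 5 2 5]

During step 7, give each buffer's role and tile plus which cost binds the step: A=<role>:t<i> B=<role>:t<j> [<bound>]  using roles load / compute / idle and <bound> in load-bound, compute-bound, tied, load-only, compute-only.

k=0 load=t0/2c comp=- wait=2 total=2
k=1 load=t1/4c comp=t0/9c wait=9 total=11
k=2 load=t2/7c comp=t1/2c wait=7 total=18
k=3 load=t3/4c comp=t2/7c wait=7 total=25
k=4 load=t4/3c comp=t3/4c wait=4 total=29
k=5 load=t5/2c comp=t4/4c wait=4 total=33
k=6 load=t6/6c comp=t5/5c wait=6 total=39
k=7 load=t7/7c comp=t6/2c wait=7 total=46
k=8 load=- comp=t7/5c wait=5 total=51

step 7: A=compute:t6 B=load:t7 [load-bound]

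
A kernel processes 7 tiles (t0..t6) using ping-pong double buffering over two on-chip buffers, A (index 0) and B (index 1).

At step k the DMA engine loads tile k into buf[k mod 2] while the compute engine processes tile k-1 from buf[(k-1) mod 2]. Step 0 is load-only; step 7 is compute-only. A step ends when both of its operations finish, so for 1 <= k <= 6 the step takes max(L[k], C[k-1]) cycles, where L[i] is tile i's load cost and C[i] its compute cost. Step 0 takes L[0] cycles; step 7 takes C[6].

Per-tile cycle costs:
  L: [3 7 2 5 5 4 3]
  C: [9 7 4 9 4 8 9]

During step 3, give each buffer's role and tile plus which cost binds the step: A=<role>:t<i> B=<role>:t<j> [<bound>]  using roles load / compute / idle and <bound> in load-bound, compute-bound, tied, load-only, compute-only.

step 3: A=compute:t2 B=load:t3 [load-bound]

step 0: L[0]=3 → dur=3, Σ=3 | A=load:t0 B=idle [load-only]
step 1: L[1]=7 C[0]=9 → dur=9, Σ=12 | A=compute:t0 B=load:t1 [compute-bound]
step 2: L[2]=2 C[1]=7 → dur=7, Σ=19 | A=load:t2 B=compute:t1 [compute-bound]
step 3: L[3]=5 C[2]=4 → dur=5, Σ=24 | A=compute:t2 B=load:t3 [load-bound]
step 4: L[4]=5 C[3]=9 → dur=9, Σ=33 | A=load:t4 B=compute:t3 [compute-bound]
step 5: L[5]=4 C[4]=4 → dur=4, Σ=37 | A=compute:t4 B=load:t5 [tied]
step 6: L[6]=3 C[5]=8 → dur=8, Σ=45 | A=load:t6 B=compute:t5 [compute-bound]
step 7: C[6]=9 → dur=9, Σ=54 | A=compute:t6 B=idle [compute-only]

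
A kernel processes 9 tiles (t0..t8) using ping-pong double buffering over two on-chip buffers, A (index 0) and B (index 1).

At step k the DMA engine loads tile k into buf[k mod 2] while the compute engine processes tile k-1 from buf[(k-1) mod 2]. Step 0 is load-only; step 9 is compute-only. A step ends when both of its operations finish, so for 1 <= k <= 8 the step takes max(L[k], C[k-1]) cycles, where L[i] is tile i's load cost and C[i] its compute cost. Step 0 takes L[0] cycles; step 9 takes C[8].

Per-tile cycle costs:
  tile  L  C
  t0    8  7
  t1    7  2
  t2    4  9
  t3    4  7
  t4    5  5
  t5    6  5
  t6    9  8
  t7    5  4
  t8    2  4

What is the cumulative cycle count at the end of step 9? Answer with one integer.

end_cycle[9] = 66

  0. 8=8c; end=8; A:t0 B:-
  1. max(7,7)=7c; end=15; A:t0 B:t1
  2. max(4,2)=4c; end=19; A:t2 B:t1
  3. max(4,9)=9c; end=28; A:t2 B:t3
  4. max(5,7)=7c; end=35; A:t4 B:t3
  5. max(6,5)=6c; end=41; A:t4 B:t5
  6. max(9,5)=9c; end=50; A:t6 B:t5
  7. max(5,8)=8c; end=58; A:t6 B:t7
  8. max(2,4)=4c; end=62; A:t8 B:t7
  9. 4=4c; end=66; A:t8 B:t7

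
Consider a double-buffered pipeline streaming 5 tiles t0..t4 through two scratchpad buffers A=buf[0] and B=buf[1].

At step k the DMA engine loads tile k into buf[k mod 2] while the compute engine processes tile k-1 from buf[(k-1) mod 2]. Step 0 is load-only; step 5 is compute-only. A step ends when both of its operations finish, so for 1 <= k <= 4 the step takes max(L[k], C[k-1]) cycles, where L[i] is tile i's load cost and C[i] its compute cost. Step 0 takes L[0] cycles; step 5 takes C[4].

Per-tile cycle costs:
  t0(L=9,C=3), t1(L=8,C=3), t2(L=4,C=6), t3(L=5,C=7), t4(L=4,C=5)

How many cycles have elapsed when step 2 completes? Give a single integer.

end_cycle[2] = 21

[0] DMA t0→A (9c) ∥ CU idle ⇒ 9c, clock 9
[1] DMA t1→B (8c) ∥ CU A:t0 (3c) ⇒ 8c, clock 17
[2] DMA t2→A (4c) ∥ CU B:t1 (3c) ⇒ 4c, clock 21
[3] DMA t3→B (5c) ∥ CU A:t2 (6c) ⇒ 6c, clock 27
[4] DMA t4→A (4c) ∥ CU B:t3 (7c) ⇒ 7c, clock 34
[5] DMA idle ∥ CU A:t4 (5c) ⇒ 5c, clock 39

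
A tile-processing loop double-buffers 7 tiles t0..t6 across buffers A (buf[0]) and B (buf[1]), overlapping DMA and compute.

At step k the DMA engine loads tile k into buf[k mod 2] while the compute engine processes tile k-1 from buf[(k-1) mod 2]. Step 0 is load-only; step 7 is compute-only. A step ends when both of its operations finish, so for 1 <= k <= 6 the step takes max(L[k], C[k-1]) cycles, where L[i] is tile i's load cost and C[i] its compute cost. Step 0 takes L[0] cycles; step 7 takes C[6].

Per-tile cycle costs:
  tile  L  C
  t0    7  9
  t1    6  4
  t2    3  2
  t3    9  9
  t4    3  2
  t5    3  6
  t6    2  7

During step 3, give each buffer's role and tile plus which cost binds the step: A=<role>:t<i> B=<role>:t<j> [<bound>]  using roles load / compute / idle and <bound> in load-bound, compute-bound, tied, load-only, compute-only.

  0. 7=7c; end=7; A:t0 B:-
  1. max(6,9)=9c; end=16; A:t0 B:t1
  2. max(3,4)=4c; end=20; A:t2 B:t1
  3. max(9,2)=9c; end=29; A:t2 B:t3
  4. max(3,9)=9c; end=38; A:t4 B:t3
  5. max(3,2)=3c; end=41; A:t4 B:t5
  6. max(2,6)=6c; end=47; A:t6 B:t5
  7. 7=7c; end=54; A:t6 B:t5

step 3: A=compute:t2 B=load:t3 [load-bound]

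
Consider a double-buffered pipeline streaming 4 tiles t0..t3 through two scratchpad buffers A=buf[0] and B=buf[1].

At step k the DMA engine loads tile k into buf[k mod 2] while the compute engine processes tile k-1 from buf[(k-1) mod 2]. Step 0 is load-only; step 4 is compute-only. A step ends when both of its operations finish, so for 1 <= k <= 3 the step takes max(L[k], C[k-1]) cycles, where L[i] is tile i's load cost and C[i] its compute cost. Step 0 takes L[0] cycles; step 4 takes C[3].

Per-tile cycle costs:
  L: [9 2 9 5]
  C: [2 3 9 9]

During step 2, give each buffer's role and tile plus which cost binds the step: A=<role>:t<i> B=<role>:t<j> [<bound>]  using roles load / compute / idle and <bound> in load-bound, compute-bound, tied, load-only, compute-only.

step 2: A=load:t2 B=compute:t1 [load-bound]

[0] DMA t0→A (9c) ∥ CU idle ⇒ 9c, clock 9
[1] DMA t1→B (2c) ∥ CU A:t0 (2c) ⇒ 2c, clock 11
[2] DMA t2→A (9c) ∥ CU B:t1 (3c) ⇒ 9c, clock 20
[3] DMA t3→B (5c) ∥ CU A:t2 (9c) ⇒ 9c, clock 29
[4] DMA idle ∥ CU B:t3 (9c) ⇒ 9c, clock 38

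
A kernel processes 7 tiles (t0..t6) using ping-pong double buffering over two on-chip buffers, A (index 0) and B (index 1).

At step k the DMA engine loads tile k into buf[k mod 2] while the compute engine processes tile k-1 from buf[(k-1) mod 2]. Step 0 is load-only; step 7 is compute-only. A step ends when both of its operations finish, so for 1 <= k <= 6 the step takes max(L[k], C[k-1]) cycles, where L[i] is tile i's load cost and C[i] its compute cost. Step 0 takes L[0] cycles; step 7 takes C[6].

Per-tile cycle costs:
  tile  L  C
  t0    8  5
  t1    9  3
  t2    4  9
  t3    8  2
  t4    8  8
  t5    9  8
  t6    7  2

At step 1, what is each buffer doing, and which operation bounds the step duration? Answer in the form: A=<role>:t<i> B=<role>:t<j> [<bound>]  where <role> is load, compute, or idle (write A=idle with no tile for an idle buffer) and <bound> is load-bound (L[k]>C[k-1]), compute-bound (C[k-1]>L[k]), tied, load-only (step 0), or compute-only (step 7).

k=0 load=t0/8c comp=- wait=8 total=8
k=1 load=t1/9c comp=t0/5c wait=9 total=17
k=2 load=t2/4c comp=t1/3c wait=4 total=21
k=3 load=t3/8c comp=t2/9c wait=9 total=30
k=4 load=t4/8c comp=t3/2c wait=8 total=38
k=5 load=t5/9c comp=t4/8c wait=9 total=47
k=6 load=t6/7c comp=t5/8c wait=8 total=55
k=7 load=- comp=t6/2c wait=2 total=57

step 1: A=compute:t0 B=load:t1 [load-bound]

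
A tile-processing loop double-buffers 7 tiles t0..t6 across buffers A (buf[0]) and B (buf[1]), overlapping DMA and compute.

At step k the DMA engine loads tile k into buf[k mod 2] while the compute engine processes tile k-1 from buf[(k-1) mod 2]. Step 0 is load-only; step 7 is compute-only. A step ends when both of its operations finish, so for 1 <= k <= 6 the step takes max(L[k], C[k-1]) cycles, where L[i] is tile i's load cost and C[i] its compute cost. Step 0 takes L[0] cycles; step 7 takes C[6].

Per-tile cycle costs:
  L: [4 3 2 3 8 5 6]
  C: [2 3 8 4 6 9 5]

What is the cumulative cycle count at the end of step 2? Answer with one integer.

k=0 load=t0/4c comp=- wait=4 total=4
k=1 load=t1/3c comp=t0/2c wait=3 total=7
k=2 load=t2/2c comp=t1/3c wait=3 total=10
k=3 load=t3/3c comp=t2/8c wait=8 total=18
k=4 load=t4/8c comp=t3/4c wait=8 total=26
k=5 load=t5/5c comp=t4/6c wait=6 total=32
k=6 load=t6/6c comp=t5/9c wait=9 total=41
k=7 load=- comp=t6/5c wait=5 total=46

end_cycle[2] = 10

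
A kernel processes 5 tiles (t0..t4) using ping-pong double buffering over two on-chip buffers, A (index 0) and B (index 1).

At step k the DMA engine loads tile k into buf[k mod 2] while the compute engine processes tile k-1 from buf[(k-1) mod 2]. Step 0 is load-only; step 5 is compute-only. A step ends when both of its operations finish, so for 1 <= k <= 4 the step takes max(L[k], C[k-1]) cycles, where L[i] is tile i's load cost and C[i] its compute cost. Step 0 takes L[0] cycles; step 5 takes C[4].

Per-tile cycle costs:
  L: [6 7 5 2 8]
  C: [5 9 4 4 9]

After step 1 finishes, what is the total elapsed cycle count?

step 0: L[0]=6 → dur=6, Σ=6 | A=load:t0 B=idle [load-only]
step 1: L[1]=7 C[0]=5 → dur=7, Σ=13 | A=compute:t0 B=load:t1 [load-bound]
step 2: L[2]=5 C[1]=9 → dur=9, Σ=22 | A=load:t2 B=compute:t1 [compute-bound]
step 3: L[3]=2 C[2]=4 → dur=4, Σ=26 | A=compute:t2 B=load:t3 [compute-bound]
step 4: L[4]=8 C[3]=4 → dur=8, Σ=34 | A=load:t4 B=compute:t3 [load-bound]
step 5: C[4]=9 → dur=9, Σ=43 | A=compute:t4 B=idle [compute-only]

end_cycle[1] = 13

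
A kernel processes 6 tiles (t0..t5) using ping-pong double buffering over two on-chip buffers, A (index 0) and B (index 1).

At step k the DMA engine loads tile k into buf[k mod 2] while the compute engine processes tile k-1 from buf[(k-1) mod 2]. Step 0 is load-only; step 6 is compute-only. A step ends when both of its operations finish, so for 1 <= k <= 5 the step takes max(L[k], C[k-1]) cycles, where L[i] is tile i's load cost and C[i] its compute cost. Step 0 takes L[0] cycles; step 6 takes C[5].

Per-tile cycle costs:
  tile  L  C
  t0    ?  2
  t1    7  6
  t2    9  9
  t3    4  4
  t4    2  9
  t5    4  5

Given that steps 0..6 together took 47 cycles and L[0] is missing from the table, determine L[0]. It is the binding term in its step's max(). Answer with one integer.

step 0 → dur = L[0]=? = L[0]  (unknown; binding)
step 1 → dur = max(L[1]=7, C[0]=2) = 7
step 2 → dur = max(L[2]=9, C[1]=6) = 9
step 3 → dur = max(L[3]=4, C[2]=9) = 9
step 4 → dur = max(L[4]=2, C[3]=4) = 4
step 5 → dur = max(L[5]=4, C[4]=9) = 9
step 6 → dur = C[5]=5 = 5
sum of known step durations = 43
dur[0] = total - known = 47 - 43 = 4
L[0] is the binding max in step 0, so L[0] = dur[0] = 4

L[0] = 4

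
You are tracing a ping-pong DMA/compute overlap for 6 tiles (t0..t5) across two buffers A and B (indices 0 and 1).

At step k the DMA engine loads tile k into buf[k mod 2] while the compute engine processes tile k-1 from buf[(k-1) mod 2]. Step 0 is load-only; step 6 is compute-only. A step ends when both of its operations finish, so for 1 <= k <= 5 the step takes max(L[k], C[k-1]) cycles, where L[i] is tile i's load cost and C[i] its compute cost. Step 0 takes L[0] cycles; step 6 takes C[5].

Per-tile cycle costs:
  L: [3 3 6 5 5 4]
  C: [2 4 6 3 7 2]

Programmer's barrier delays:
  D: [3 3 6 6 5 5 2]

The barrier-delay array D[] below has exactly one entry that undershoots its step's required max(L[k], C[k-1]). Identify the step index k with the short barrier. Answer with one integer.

k=0 barrier L[0]=3→3c, D[0]=3 ok
k=1 barrier max(L[1]=3,C[0]=2)→3c, D[1]=3 ok
k=2 barrier max(L[2]=6,C[1]=4)→6c, D[2]=6 ok
k=3 barrier max(L[3]=5,C[2]=6)→6c, D[3]=6 ok
k=4 barrier max(L[4]=5,C[3]=3)→5c, D[4]=5 ok
k=5 barrier max(L[5]=4,C[4]=7)→7c, D[5]=5 SHORT
k=6 barrier C[5]=2→2c, D[6]=2 ok

hazard at step 5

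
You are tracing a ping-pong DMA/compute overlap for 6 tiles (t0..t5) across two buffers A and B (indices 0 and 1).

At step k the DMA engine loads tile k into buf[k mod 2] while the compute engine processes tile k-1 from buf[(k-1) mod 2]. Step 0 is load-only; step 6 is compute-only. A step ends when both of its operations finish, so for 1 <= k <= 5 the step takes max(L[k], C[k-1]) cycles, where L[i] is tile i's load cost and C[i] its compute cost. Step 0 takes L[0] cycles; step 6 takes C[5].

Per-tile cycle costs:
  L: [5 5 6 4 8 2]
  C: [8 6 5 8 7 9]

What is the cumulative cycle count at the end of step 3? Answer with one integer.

end_cycle[3] = 24

[0] DMA t0→A (5c) ∥ CU idle ⇒ 5c, clock 5
[1] DMA t1→B (5c) ∥ CU A:t0 (8c) ⇒ 8c, clock 13
[2] DMA t2→A (6c) ∥ CU B:t1 (6c) ⇒ 6c, clock 19
[3] DMA t3→B (4c) ∥ CU A:t2 (5c) ⇒ 5c, clock 24
[4] DMA t4→A (8c) ∥ CU B:t3 (8c) ⇒ 8c, clock 32
[5] DMA t5→B (2c) ∥ CU A:t4 (7c) ⇒ 7c, clock 39
[6] DMA idle ∥ CU B:t5 (9c) ⇒ 9c, clock 48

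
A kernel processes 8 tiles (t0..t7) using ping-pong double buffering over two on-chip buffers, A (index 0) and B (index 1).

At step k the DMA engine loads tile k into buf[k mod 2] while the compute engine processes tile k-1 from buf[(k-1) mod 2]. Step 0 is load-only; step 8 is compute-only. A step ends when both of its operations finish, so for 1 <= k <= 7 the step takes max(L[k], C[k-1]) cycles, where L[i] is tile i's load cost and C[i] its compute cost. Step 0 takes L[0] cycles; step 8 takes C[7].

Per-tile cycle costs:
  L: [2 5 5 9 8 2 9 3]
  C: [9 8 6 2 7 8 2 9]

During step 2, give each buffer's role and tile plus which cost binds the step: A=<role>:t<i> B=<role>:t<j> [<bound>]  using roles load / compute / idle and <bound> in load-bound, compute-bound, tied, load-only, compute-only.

step 0: L[0]=2 → dur=2, Σ=2 | A=load:t0 B=idle [load-only]
step 1: L[1]=5 C[0]=9 → dur=9, Σ=11 | A=compute:t0 B=load:t1 [compute-bound]
step 2: L[2]=5 C[1]=8 → dur=8, Σ=19 | A=load:t2 B=compute:t1 [compute-bound]
step 3: L[3]=9 C[2]=6 → dur=9, Σ=28 | A=compute:t2 B=load:t3 [load-bound]
step 4: L[4]=8 C[3]=2 → dur=8, Σ=36 | A=load:t4 B=compute:t3 [load-bound]
step 5: L[5]=2 C[4]=7 → dur=7, Σ=43 | A=compute:t4 B=load:t5 [compute-bound]
step 6: L[6]=9 C[5]=8 → dur=9, Σ=52 | A=load:t6 B=compute:t5 [load-bound]
step 7: L[7]=3 C[6]=2 → dur=3, Σ=55 | A=compute:t6 B=load:t7 [load-bound]
step 8: C[7]=9 → dur=9, Σ=64 | A=idle B=compute:t7 [compute-only]

step 2: A=load:t2 B=compute:t1 [compute-bound]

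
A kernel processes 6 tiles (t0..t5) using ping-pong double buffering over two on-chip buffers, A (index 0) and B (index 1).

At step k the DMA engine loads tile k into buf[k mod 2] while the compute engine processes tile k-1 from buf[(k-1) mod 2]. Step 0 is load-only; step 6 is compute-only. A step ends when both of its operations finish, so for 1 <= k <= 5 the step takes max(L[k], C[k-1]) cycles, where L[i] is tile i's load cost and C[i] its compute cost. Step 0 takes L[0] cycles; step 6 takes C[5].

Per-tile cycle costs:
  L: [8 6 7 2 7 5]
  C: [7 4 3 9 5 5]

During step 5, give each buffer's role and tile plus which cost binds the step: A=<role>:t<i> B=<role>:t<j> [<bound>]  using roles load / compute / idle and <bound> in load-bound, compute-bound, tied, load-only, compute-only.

step 5: A=compute:t4 B=load:t5 [tied]

[0] DMA t0→A (8c) ∥ CU idle ⇒ 8c, clock 8
[1] DMA t1→B (6c) ∥ CU A:t0 (7c) ⇒ 7c, clock 15
[2] DMA t2→A (7c) ∥ CU B:t1 (4c) ⇒ 7c, clock 22
[3] DMA t3→B (2c) ∥ CU A:t2 (3c) ⇒ 3c, clock 25
[4] DMA t4→A (7c) ∥ CU B:t3 (9c) ⇒ 9c, clock 34
[5] DMA t5→B (5c) ∥ CU A:t4 (5c) ⇒ 5c, clock 39
[6] DMA idle ∥ CU B:t5 (5c) ⇒ 5c, clock 44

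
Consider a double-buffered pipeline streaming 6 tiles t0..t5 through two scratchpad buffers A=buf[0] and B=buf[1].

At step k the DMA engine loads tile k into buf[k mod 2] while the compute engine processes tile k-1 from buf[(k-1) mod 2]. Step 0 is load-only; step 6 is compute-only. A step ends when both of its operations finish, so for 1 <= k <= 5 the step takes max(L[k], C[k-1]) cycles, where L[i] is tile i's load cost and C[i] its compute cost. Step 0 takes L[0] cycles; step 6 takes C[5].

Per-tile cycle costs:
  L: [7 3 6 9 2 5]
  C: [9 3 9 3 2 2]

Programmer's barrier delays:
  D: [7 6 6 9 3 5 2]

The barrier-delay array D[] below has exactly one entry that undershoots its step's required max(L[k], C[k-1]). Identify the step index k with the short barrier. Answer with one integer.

hazard at step 1

k=0 barrier L[0]=7→7c, D[0]=7 ok
k=1 barrier max(L[1]=3,C[0]=9)→9c, D[1]=6 SHORT
k=2 barrier max(L[2]=6,C[1]=3)→6c, D[2]=6 ok
k=3 barrier max(L[3]=9,C[2]=9)→9c, D[3]=9 ok
k=4 barrier max(L[4]=2,C[3]=3)→3c, D[4]=3 ok
k=5 barrier max(L[5]=5,C[4]=2)→5c, D[5]=5 ok
k=6 barrier C[5]=2→2c, D[6]=2 ok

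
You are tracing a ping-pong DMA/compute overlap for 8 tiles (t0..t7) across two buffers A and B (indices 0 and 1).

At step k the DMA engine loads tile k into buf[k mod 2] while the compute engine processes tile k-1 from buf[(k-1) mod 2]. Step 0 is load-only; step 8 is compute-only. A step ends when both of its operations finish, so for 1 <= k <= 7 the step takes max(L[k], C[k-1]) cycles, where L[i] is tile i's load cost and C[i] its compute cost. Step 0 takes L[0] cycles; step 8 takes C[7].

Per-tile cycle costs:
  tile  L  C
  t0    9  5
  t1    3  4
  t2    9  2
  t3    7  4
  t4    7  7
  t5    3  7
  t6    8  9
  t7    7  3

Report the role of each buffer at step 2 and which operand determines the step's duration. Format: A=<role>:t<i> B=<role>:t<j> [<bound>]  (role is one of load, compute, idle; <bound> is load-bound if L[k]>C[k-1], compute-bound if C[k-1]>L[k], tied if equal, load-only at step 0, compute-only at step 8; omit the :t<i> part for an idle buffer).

step 0: L[0]=9 → dur=9, Σ=9 | A=load:t0 B=idle [load-only]
step 1: L[1]=3 C[0]=5 → dur=5, Σ=14 | A=compute:t0 B=load:t1 [compute-bound]
step 2: L[2]=9 C[1]=4 → dur=9, Σ=23 | A=load:t2 B=compute:t1 [load-bound]
step 3: L[3]=7 C[2]=2 → dur=7, Σ=30 | A=compute:t2 B=load:t3 [load-bound]
step 4: L[4]=7 C[3]=4 → dur=7, Σ=37 | A=load:t4 B=compute:t3 [load-bound]
step 5: L[5]=3 C[4]=7 → dur=7, Σ=44 | A=compute:t4 B=load:t5 [compute-bound]
step 6: L[6]=8 C[5]=7 → dur=8, Σ=52 | A=load:t6 B=compute:t5 [load-bound]
step 7: L[7]=7 C[6]=9 → dur=9, Σ=61 | A=compute:t6 B=load:t7 [compute-bound]
step 8: C[7]=3 → dur=3, Σ=64 | A=idle B=compute:t7 [compute-only]

step 2: A=load:t2 B=compute:t1 [load-bound]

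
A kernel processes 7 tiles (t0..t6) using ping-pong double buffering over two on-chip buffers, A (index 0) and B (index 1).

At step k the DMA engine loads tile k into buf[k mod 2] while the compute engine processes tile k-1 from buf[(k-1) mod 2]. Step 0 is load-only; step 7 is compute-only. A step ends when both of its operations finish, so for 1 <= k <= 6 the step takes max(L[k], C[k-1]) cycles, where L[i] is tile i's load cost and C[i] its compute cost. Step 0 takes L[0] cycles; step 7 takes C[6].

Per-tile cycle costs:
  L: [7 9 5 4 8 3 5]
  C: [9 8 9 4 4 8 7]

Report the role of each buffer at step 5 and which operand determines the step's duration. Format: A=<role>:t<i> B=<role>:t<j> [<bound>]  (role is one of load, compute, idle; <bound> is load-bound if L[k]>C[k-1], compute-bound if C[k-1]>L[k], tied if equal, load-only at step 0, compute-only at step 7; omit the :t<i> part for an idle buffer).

step 5: A=compute:t4 B=load:t5 [compute-bound]

[0] DMA t0→A (7c) ∥ CU idle ⇒ 7c, clock 7
[1] DMA t1→B (9c) ∥ CU A:t0 (9c) ⇒ 9c, clock 16
[2] DMA t2→A (5c) ∥ CU B:t1 (8c) ⇒ 8c, clock 24
[3] DMA t3→B (4c) ∥ CU A:t2 (9c) ⇒ 9c, clock 33
[4] DMA t4→A (8c) ∥ CU B:t3 (4c) ⇒ 8c, clock 41
[5] DMA t5→B (3c) ∥ CU A:t4 (4c) ⇒ 4c, clock 45
[6] DMA t6→A (5c) ∥ CU B:t5 (8c) ⇒ 8c, clock 53
[7] DMA idle ∥ CU A:t6 (7c) ⇒ 7c, clock 60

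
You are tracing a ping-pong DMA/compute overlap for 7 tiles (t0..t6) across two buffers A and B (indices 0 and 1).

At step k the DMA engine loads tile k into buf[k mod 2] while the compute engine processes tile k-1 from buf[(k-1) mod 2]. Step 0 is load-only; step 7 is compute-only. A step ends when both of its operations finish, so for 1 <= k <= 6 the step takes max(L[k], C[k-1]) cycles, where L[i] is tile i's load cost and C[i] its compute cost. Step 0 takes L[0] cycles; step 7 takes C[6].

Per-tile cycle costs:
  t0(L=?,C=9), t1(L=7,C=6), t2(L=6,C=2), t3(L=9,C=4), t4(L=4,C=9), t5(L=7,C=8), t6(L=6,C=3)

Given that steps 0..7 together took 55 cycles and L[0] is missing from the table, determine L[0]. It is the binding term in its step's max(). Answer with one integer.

L[0] = 7

step 0: dur = L[0]=? = L[0]  (unknown; binding)
step 1: dur = max(L[1]=7, C[0]=9) = 9
step 2: dur = max(L[2]=6, C[1]=6) = 6
step 3: dur = max(L[3]=9, C[2]=2) = 9
step 4: dur = max(L[4]=4, C[3]=4) = 4
step 5: dur = max(L[5]=7, C[4]=9) = 9
step 6: dur = max(L[6]=6, C[5]=8) = 8
step 7: dur = C[6]=3 = 3
sum of known step durations = 48
dur[0] = total - known = 55 - 48 = 7
L[0] is the binding max in step 0, so L[0] = dur[0] = 7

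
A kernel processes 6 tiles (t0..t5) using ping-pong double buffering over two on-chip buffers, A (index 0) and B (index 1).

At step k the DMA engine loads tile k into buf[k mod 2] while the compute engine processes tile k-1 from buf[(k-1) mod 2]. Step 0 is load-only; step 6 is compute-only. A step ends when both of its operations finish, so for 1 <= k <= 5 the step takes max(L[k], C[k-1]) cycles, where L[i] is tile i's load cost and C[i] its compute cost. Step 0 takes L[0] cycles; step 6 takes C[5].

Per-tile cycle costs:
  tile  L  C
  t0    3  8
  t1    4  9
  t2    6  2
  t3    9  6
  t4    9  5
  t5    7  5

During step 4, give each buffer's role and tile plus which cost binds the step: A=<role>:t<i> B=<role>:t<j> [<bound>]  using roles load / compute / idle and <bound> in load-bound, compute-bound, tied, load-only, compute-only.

step 4: A=load:t4 B=compute:t3 [load-bound]

[0] DMA t0→A (3c) ∥ CU idle ⇒ 3c, clock 3
[1] DMA t1→B (4c) ∥ CU A:t0 (8c) ⇒ 8c, clock 11
[2] DMA t2→A (6c) ∥ CU B:t1 (9c) ⇒ 9c, clock 20
[3] DMA t3→B (9c) ∥ CU A:t2 (2c) ⇒ 9c, clock 29
[4] DMA t4→A (9c) ∥ CU B:t3 (6c) ⇒ 9c, clock 38
[5] DMA t5→B (7c) ∥ CU A:t4 (5c) ⇒ 7c, clock 45
[6] DMA idle ∥ CU B:t5 (5c) ⇒ 5c, clock 50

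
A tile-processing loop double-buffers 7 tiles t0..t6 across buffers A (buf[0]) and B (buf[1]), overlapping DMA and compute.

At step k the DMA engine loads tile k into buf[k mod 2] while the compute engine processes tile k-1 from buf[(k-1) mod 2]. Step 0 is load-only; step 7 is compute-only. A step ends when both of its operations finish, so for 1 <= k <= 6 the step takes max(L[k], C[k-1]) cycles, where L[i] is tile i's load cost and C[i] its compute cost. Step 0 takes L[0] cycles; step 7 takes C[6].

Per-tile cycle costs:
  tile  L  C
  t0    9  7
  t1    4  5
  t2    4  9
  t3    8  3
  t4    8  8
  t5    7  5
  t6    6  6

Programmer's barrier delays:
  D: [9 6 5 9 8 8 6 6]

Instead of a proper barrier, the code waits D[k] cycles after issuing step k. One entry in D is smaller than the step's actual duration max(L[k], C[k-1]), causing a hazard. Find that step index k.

step 0: need L[0]=9 = 9; D[0]=9 ok
step 1: need max(L[1]=4,C[0]=7) = 7; D[1]=6 SHORT
step 2: need max(L[2]=4,C[1]=5) = 5; D[2]=5 ok
step 3: need max(L[3]=8,C[2]=9) = 9; D[3]=9 ok
step 4: need max(L[4]=8,C[3]=3) = 8; D[4]=8 ok
step 5: need max(L[5]=7,C[4]=8) = 8; D[5]=8 ok
step 6: need max(L[6]=6,C[5]=5) = 6; D[6]=6 ok
step 7: need C[6]=6 = 6; D[7]=6 ok

hazard at step 1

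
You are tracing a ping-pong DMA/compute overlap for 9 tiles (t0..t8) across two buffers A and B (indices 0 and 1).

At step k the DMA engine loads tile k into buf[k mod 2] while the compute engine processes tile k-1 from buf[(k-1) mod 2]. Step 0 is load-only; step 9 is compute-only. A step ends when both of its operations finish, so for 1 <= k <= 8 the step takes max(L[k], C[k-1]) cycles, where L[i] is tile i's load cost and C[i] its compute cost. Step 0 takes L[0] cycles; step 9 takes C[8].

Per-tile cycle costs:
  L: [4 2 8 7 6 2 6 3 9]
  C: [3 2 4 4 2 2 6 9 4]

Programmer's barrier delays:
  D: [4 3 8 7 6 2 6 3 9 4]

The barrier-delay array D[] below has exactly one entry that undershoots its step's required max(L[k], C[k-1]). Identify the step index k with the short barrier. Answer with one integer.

hazard at step 7

k=0 barrier L[0]=4→4c, D[0]=4 ok
k=1 barrier max(L[1]=2,C[0]=3)→3c, D[1]=3 ok
k=2 barrier max(L[2]=8,C[1]=2)→8c, D[2]=8 ok
k=3 barrier max(L[3]=7,C[2]=4)→7c, D[3]=7 ok
k=4 barrier max(L[4]=6,C[3]=4)→6c, D[4]=6 ok
k=5 barrier max(L[5]=2,C[4]=2)→2c, D[5]=2 ok
k=6 barrier max(L[6]=6,C[5]=2)→6c, D[6]=6 ok
k=7 barrier max(L[7]=3,C[6]=6)→6c, D[7]=3 SHORT
k=8 barrier max(L[8]=9,C[7]=9)→9c, D[8]=9 ok
k=9 barrier C[8]=4→4c, D[9]=4 ok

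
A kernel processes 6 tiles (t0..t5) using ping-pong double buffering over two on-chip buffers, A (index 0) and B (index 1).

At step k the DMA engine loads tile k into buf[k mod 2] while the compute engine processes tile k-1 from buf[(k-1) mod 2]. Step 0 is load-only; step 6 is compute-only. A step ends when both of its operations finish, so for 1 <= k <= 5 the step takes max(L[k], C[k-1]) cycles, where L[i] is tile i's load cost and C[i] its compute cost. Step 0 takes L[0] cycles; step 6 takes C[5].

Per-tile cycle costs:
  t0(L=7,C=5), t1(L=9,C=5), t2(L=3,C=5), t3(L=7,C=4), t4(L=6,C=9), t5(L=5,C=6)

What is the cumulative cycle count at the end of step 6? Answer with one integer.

end_cycle[6] = 49

[0] DMA t0→A (7c) ∥ CU idle ⇒ 7c, clock 7
[1] DMA t1→B (9c) ∥ CU A:t0 (5c) ⇒ 9c, clock 16
[2] DMA t2→A (3c) ∥ CU B:t1 (5c) ⇒ 5c, clock 21
[3] DMA t3→B (7c) ∥ CU A:t2 (5c) ⇒ 7c, clock 28
[4] DMA t4→A (6c) ∥ CU B:t3 (4c) ⇒ 6c, clock 34
[5] DMA t5→B (5c) ∥ CU A:t4 (9c) ⇒ 9c, clock 43
[6] DMA idle ∥ CU B:t5 (6c) ⇒ 6c, clock 49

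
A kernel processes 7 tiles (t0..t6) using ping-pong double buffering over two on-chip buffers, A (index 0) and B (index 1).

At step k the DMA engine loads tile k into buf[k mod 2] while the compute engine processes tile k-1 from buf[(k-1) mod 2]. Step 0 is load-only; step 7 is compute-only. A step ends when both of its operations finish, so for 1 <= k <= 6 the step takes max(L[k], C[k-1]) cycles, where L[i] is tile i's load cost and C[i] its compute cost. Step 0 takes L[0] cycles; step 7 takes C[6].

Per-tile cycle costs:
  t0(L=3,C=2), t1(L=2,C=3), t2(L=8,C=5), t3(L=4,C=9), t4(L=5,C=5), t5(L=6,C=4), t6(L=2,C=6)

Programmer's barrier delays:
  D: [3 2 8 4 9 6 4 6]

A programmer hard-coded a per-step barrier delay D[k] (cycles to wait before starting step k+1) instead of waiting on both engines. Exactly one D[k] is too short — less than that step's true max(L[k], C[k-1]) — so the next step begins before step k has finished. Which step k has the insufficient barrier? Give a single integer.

step 0: need L[0]=3 = 3; D[0]=3 ok
step 1: need max(L[1]=2,C[0]=2) = 2; D[1]=2 ok
step 2: need max(L[2]=8,C[1]=3) = 8; D[2]=8 ok
step 3: need max(L[3]=4,C[2]=5) = 5; D[3]=4 SHORT
step 4: need max(L[4]=5,C[3]=9) = 9; D[4]=9 ok
step 5: need max(L[5]=6,C[4]=5) = 6; D[5]=6 ok
step 6: need max(L[6]=2,C[5]=4) = 4; D[6]=4 ok
step 7: need C[6]=6 = 6; D[7]=6 ok

hazard at step 3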